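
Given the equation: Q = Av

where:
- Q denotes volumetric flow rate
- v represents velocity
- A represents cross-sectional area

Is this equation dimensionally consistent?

Yes

Q (volumetric flow rate) has dimensions [L^3 T^-1].
v (velocity) has dimensions [L T^-1].
A (cross-sectional area) has dimensions [L^2].

Left side: [L^3 T^-1]
Right side: [L^3 T^-1]

Both sides have the same dimensions, so the equation is dimensionally consistent.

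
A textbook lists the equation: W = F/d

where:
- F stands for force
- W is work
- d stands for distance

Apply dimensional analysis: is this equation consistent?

No

F (force) has dimensions [L M T^-2].
W (work) has dimensions [L^2 M T^-2].
d (distance) has dimensions [L].

Left side: [L^2 M T^-2]
Right side: [M T^-2]

The two sides have different dimensions, so the equation is NOT dimensionally consistent.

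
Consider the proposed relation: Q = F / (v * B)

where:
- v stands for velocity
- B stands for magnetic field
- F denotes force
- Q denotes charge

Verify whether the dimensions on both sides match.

Yes

v (velocity) has dimensions [L T^-1].
B (magnetic field) has dimensions [I^-1 M T^-2].
F (force) has dimensions [L M T^-2].
Q (charge) has dimensions [I T].

Left side: [I T]
Right side: [I T]

Both sides have the same dimensions, so the equation is dimensionally consistent.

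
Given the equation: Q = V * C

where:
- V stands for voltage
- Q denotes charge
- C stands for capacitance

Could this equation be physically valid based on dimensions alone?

Yes

V (voltage) has dimensions [I^-1 L^2 M T^-3].
Q (charge) has dimensions [I T].
C (capacitance) has dimensions [I^2 L^-2 M^-1 T^4].

Left side: [I T]
Right side: [I T]

Both sides have the same dimensions, so the equation is dimensionally consistent.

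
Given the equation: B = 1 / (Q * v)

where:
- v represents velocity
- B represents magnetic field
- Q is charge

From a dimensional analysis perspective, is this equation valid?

No

v (velocity) has dimensions [L T^-1].
B (magnetic field) has dimensions [I^-1 M T^-2].
Q (charge) has dimensions [I T].

Left side: [I^-1 M T^-2]
Right side: [I^-1 L^-1]

The two sides have different dimensions, so the equation is NOT dimensionally consistent.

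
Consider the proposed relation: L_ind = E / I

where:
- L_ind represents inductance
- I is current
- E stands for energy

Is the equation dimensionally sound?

No

L_ind (inductance) has dimensions [I^-2 L^2 M T^-2].
I (current) has dimensions [I].
E (energy) has dimensions [L^2 M T^-2].

Left side: [I^-2 L^2 M T^-2]
Right side: [I^-1 L^2 M T^-2]

The two sides have different dimensions, so the equation is NOT dimensionally consistent.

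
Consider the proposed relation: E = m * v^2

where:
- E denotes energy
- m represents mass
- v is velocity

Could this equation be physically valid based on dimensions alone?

Yes

E (energy) has dimensions [L^2 M T^-2].
m (mass) has dimensions [M].
v (velocity) has dimensions [L T^-1].

Left side: [L^2 M T^-2]
Right side: [L^2 M T^-2]

Both sides have the same dimensions, so the equation is dimensionally consistent.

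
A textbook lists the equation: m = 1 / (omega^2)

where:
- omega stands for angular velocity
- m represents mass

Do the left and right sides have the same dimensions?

No

omega (angular velocity) has dimensions [T^-1].
m (mass) has dimensions [M].

Left side: [M]
Right side: [T^2]

The two sides have different dimensions, so the equation is NOT dimensionally consistent.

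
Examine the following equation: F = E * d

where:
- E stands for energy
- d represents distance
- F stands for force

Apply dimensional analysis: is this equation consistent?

No

E (energy) has dimensions [L^2 M T^-2].
d (distance) has dimensions [L].
F (force) has dimensions [L M T^-2].

Left side: [L M T^-2]
Right side: [L^3 M T^-2]

The two sides have different dimensions, so the equation is NOT dimensionally consistent.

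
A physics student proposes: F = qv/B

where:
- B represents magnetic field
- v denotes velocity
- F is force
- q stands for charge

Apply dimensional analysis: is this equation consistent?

No

B (magnetic field) has dimensions [I^-1 M T^-2].
v (velocity) has dimensions [L T^-1].
F (force) has dimensions [L M T^-2].
q (charge) has dimensions [I T].

Left side: [L M T^-2]
Right side: [I^2 L M^-1 T^2]

The two sides have different dimensions, so the equation is NOT dimensionally consistent.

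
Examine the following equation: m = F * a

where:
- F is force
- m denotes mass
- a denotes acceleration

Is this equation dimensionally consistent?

No

F (force) has dimensions [L M T^-2].
m (mass) has dimensions [M].
a (acceleration) has dimensions [L T^-2].

Left side: [M]
Right side: [L^2 M T^-4]

The two sides have different dimensions, so the equation is NOT dimensionally consistent.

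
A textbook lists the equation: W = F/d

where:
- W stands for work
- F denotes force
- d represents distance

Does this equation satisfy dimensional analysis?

No

W (work) has dimensions [L^2 M T^-2].
F (force) has dimensions [L M T^-2].
d (distance) has dimensions [L].

Left side: [L^2 M T^-2]
Right side: [M T^-2]

The two sides have different dimensions, so the equation is NOT dimensionally consistent.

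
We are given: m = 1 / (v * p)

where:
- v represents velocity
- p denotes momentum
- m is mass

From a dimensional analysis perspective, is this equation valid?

No

v (velocity) has dimensions [L T^-1].
p (momentum) has dimensions [L M T^-1].
m (mass) has dimensions [M].

Left side: [M]
Right side: [L^-2 M^-1 T^2]

The two sides have different dimensions, so the equation is NOT dimensionally consistent.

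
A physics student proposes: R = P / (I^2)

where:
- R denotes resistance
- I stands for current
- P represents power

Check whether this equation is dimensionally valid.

Yes

R (resistance) has dimensions [I^-2 L^2 M T^-3].
I (current) has dimensions [I].
P (power) has dimensions [L^2 M T^-3].

Left side: [I^-2 L^2 M T^-3]
Right side: [I^-2 L^2 M T^-3]

Both sides have the same dimensions, so the equation is dimensionally consistent.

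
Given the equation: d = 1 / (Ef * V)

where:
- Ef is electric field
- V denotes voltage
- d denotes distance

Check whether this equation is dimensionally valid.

No

Ef (electric field) has dimensions [I^-1 L M T^-3].
V (voltage) has dimensions [I^-1 L^2 M T^-3].
d (distance) has dimensions [L].

Left side: [L]
Right side: [I^2 L^-3 M^-2 T^6]

The two sides have different dimensions, so the equation is NOT dimensionally consistent.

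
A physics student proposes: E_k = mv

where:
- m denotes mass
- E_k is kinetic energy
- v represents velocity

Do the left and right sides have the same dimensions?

No

m (mass) has dimensions [M].
E_k (kinetic energy) has dimensions [L^2 M T^-2].
v (velocity) has dimensions [L T^-1].

Left side: [L^2 M T^-2]
Right side: [L M T^-1]

The two sides have different dimensions, so the equation is NOT dimensionally consistent.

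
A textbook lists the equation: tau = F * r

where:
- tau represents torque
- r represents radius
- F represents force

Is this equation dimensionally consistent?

Yes

tau (torque) has dimensions [L^2 M T^-2].
r (radius) has dimensions [L].
F (force) has dimensions [L M T^-2].

Left side: [L^2 M T^-2]
Right side: [L^2 M T^-2]

Both sides have the same dimensions, so the equation is dimensionally consistent.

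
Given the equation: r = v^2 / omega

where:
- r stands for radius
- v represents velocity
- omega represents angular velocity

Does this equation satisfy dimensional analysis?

No

r (radius) has dimensions [L].
v (velocity) has dimensions [L T^-1].
omega (angular velocity) has dimensions [T^-1].

Left side: [L]
Right side: [L^2 T^-1]

The two sides have different dimensions, so the equation is NOT dimensionally consistent.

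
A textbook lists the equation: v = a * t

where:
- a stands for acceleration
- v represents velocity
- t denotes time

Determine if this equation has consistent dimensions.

Yes

a (acceleration) has dimensions [L T^-2].
v (velocity) has dimensions [L T^-1].
t (time) has dimensions [T].

Left side: [L T^-1]
Right side: [L T^-1]

Both sides have the same dimensions, so the equation is dimensionally consistent.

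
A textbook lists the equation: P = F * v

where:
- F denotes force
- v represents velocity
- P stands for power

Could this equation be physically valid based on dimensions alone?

Yes

F (force) has dimensions [L M T^-2].
v (velocity) has dimensions [L T^-1].
P (power) has dimensions [L^2 M T^-3].

Left side: [L^2 M T^-3]
Right side: [L^2 M T^-3]

Both sides have the same dimensions, so the equation is dimensionally consistent.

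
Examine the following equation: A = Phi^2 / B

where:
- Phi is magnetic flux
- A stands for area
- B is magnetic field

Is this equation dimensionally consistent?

No

Phi (magnetic flux) has dimensions [I^-1 L^2 M T^-2].
A (area) has dimensions [L^2].
B (magnetic field) has dimensions [I^-1 M T^-2].

Left side: [L^2]
Right side: [I^-1 L^4 M T^-2]

The two sides have different dimensions, so the equation is NOT dimensionally consistent.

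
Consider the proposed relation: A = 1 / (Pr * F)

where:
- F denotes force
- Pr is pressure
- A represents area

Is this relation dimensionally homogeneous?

No

F (force) has dimensions [L M T^-2].
Pr (pressure) has dimensions [L^-1 M T^-2].
A (area) has dimensions [L^2].

Left side: [L^2]
Right side: [M^-2 T^4]

The two sides have different dimensions, so the equation is NOT dimensionally consistent.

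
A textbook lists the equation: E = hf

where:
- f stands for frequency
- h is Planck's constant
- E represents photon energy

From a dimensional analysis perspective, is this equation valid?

Yes

f (frequency) has dimensions [T^-1].
h (Planck's constant) has dimensions [L^2 M T^-1].
E (photon energy) has dimensions [L^2 M T^-2].

Left side: [L^2 M T^-2]
Right side: [L^2 M T^-2]

Both sides have the same dimensions, so the equation is dimensionally consistent.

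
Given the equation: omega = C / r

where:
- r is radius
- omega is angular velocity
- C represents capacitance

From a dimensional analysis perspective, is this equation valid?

No

r (radius) has dimensions [L].
omega (angular velocity) has dimensions [T^-1].
C (capacitance) has dimensions [I^2 L^-2 M^-1 T^4].

Left side: [T^-1]
Right side: [I^2 L^-3 M^-1 T^4]

The two sides have different dimensions, so the equation is NOT dimensionally consistent.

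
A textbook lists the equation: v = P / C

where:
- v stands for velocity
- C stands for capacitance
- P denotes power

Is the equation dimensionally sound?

No

v (velocity) has dimensions [L T^-1].
C (capacitance) has dimensions [I^2 L^-2 M^-1 T^4].
P (power) has dimensions [L^2 M T^-3].

Left side: [L T^-1]
Right side: [I^-2 L^4 M^2 T^-7]

The two sides have different dimensions, so the equation is NOT dimensionally consistent.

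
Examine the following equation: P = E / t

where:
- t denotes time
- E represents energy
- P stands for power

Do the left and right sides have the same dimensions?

Yes

t (time) has dimensions [T].
E (energy) has dimensions [L^2 M T^-2].
P (power) has dimensions [L^2 M T^-3].

Left side: [L^2 M T^-3]
Right side: [L^2 M T^-3]

Both sides have the same dimensions, so the equation is dimensionally consistent.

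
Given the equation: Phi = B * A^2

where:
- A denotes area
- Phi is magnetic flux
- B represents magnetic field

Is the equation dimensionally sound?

No

A (area) has dimensions [L^2].
Phi (magnetic flux) has dimensions [I^-1 L^2 M T^-2].
B (magnetic field) has dimensions [I^-1 M T^-2].

Left side: [I^-1 L^2 M T^-2]
Right side: [I^-1 L^4 M T^-2]

The two sides have different dimensions, so the equation is NOT dimensionally consistent.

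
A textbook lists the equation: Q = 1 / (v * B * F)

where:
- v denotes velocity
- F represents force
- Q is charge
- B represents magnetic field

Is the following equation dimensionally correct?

No

v (velocity) has dimensions [L T^-1].
F (force) has dimensions [L M T^-2].
Q (charge) has dimensions [I T].
B (magnetic field) has dimensions [I^-1 M T^-2].

Left side: [I T]
Right side: [I L^-2 M^-2 T^5]

The two sides have different dimensions, so the equation is NOT dimensionally consistent.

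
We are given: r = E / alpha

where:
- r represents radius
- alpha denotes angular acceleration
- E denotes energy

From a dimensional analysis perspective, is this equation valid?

No

r (radius) has dimensions [L].
alpha (angular acceleration) has dimensions [T^-2].
E (energy) has dimensions [L^2 M T^-2].

Left side: [L]
Right side: [L^2 M]

The two sides have different dimensions, so the equation is NOT dimensionally consistent.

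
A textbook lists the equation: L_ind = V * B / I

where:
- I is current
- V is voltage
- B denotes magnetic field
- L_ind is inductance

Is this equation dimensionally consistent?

No

I (current) has dimensions [I].
V (voltage) has dimensions [I^-1 L^2 M T^-3].
B (magnetic field) has dimensions [I^-1 M T^-2].
L_ind (inductance) has dimensions [I^-2 L^2 M T^-2].

Left side: [I^-2 L^2 M T^-2]
Right side: [I^-3 L^2 M^2 T^-5]

The two sides have different dimensions, so the equation is NOT dimensionally consistent.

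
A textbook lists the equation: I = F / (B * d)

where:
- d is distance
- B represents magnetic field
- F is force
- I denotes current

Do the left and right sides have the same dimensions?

Yes

d (distance) has dimensions [L].
B (magnetic field) has dimensions [I^-1 M T^-2].
F (force) has dimensions [L M T^-2].
I (current) has dimensions [I].

Left side: [I]
Right side: [I]

Both sides have the same dimensions, so the equation is dimensionally consistent.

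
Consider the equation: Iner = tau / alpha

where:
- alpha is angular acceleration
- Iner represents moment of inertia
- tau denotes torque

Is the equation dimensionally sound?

Yes

alpha (angular acceleration) has dimensions [T^-2].
Iner (moment of inertia) has dimensions [L^2 M].
tau (torque) has dimensions [L^2 M T^-2].

Left side: [L^2 M]
Right side: [L^2 M]

Both sides have the same dimensions, so the equation is dimensionally consistent.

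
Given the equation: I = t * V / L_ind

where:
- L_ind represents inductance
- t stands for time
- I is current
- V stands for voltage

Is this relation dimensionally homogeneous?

Yes

L_ind (inductance) has dimensions [I^-2 L^2 M T^-2].
t (time) has dimensions [T].
I (current) has dimensions [I].
V (voltage) has dimensions [I^-1 L^2 M T^-3].

Left side: [I]
Right side: [I]

Both sides have the same dimensions, so the equation is dimensionally consistent.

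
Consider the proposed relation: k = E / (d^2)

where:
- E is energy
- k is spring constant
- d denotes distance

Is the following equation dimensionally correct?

Yes

E (energy) has dimensions [L^2 M T^-2].
k (spring constant) has dimensions [M T^-2].
d (distance) has dimensions [L].

Left side: [M T^-2]
Right side: [M T^-2]

Both sides have the same dimensions, so the equation is dimensionally consistent.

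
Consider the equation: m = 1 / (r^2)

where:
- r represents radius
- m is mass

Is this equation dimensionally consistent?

No

r (radius) has dimensions [L].
m (mass) has dimensions [M].

Left side: [M]
Right side: [L^-2]

The two sides have different dimensions, so the equation is NOT dimensionally consistent.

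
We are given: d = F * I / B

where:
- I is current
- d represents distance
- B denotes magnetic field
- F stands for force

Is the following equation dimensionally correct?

No

I (current) has dimensions [I].
d (distance) has dimensions [L].
B (magnetic field) has dimensions [I^-1 M T^-2].
F (force) has dimensions [L M T^-2].

Left side: [L]
Right side: [I^2 L]

The two sides have different dimensions, so the equation is NOT dimensionally consistent.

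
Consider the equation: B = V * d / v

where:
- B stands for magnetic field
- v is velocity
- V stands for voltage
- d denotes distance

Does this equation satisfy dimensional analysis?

No

B (magnetic field) has dimensions [I^-1 M T^-2].
v (velocity) has dimensions [L T^-1].
V (voltage) has dimensions [I^-1 L^2 M T^-3].
d (distance) has dimensions [L].

Left side: [I^-1 M T^-2]
Right side: [I^-1 L^2 M T^-2]

The two sides have different dimensions, so the equation is NOT dimensionally consistent.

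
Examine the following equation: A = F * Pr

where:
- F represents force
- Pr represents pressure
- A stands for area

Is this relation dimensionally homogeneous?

No

F (force) has dimensions [L M T^-2].
Pr (pressure) has dimensions [L^-1 M T^-2].
A (area) has dimensions [L^2].

Left side: [L^2]
Right side: [M^2 T^-4]

The two sides have different dimensions, so the equation is NOT dimensionally consistent.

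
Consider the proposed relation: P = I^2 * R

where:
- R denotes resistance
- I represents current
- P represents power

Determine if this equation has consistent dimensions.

Yes

R (resistance) has dimensions [I^-2 L^2 M T^-3].
I (current) has dimensions [I].
P (power) has dimensions [L^2 M T^-3].

Left side: [L^2 M T^-3]
Right side: [L^2 M T^-3]

Both sides have the same dimensions, so the equation is dimensionally consistent.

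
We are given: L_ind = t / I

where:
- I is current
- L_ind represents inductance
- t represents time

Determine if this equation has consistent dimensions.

No

I (current) has dimensions [I].
L_ind (inductance) has dimensions [I^-2 L^2 M T^-2].
t (time) has dimensions [T].

Left side: [I^-2 L^2 M T^-2]
Right side: [I^-1 T]

The two sides have different dimensions, so the equation is NOT dimensionally consistent.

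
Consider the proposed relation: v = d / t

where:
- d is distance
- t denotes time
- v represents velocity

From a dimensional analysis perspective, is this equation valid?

Yes

d (distance) has dimensions [L].
t (time) has dimensions [T].
v (velocity) has dimensions [L T^-1].

Left side: [L T^-1]
Right side: [L T^-1]

Both sides have the same dimensions, so the equation is dimensionally consistent.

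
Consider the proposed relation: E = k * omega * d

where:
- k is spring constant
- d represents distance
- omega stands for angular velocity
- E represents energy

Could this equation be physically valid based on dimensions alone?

No

k (spring constant) has dimensions [M T^-2].
d (distance) has dimensions [L].
omega (angular velocity) has dimensions [T^-1].
E (energy) has dimensions [L^2 M T^-2].

Left side: [L^2 M T^-2]
Right side: [L M T^-3]

The two sides have different dimensions, so the equation is NOT dimensionally consistent.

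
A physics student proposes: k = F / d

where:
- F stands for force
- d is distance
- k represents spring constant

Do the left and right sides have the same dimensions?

Yes

F (force) has dimensions [L M T^-2].
d (distance) has dimensions [L].
k (spring constant) has dimensions [M T^-2].

Left side: [M T^-2]
Right side: [M T^-2]

Both sides have the same dimensions, so the equation is dimensionally consistent.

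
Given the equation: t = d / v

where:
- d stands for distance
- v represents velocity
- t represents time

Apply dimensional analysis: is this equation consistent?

Yes

d (distance) has dimensions [L].
v (velocity) has dimensions [L T^-1].
t (time) has dimensions [T].

Left side: [T]
Right side: [T]

Both sides have the same dimensions, so the equation is dimensionally consistent.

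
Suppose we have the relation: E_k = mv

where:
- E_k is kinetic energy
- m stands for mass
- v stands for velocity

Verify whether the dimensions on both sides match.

No

E_k (kinetic energy) has dimensions [L^2 M T^-2].
m (mass) has dimensions [M].
v (velocity) has dimensions [L T^-1].

Left side: [L^2 M T^-2]
Right side: [L M T^-1]

The two sides have different dimensions, so the equation is NOT dimensionally consistent.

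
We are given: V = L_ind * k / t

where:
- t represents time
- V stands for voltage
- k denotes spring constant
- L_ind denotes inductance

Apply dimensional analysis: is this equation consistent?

No

t (time) has dimensions [T].
V (voltage) has dimensions [I^-1 L^2 M T^-3].
k (spring constant) has dimensions [M T^-2].
L_ind (inductance) has dimensions [I^-2 L^2 M T^-2].

Left side: [I^-1 L^2 M T^-3]
Right side: [I^-2 L^2 M^2 T^-5]

The two sides have different dimensions, so the equation is NOT dimensionally consistent.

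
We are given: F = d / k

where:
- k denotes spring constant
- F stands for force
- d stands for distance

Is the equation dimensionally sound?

No

k (spring constant) has dimensions [M T^-2].
F (force) has dimensions [L M T^-2].
d (distance) has dimensions [L].

Left side: [L M T^-2]
Right side: [L M^-1 T^2]

The two sides have different dimensions, so the equation is NOT dimensionally consistent.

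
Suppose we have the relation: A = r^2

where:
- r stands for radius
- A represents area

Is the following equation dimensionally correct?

Yes

r (radius) has dimensions [L].
A (area) has dimensions [L^2].

Left side: [L^2]
Right side: [L^2]

Both sides have the same dimensions, so the equation is dimensionally consistent.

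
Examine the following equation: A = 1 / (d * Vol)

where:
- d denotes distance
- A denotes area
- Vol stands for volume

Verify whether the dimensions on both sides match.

No

d (distance) has dimensions [L].
A (area) has dimensions [L^2].
Vol (volume) has dimensions [L^3].

Left side: [L^2]
Right side: [L^-4]

The two sides have different dimensions, so the equation is NOT dimensionally consistent.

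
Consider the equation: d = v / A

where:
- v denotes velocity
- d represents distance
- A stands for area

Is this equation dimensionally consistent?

No

v (velocity) has dimensions [L T^-1].
d (distance) has dimensions [L].
A (area) has dimensions [L^2].

Left side: [L]
Right side: [L^-1 T^-1]

The two sides have different dimensions, so the equation is NOT dimensionally consistent.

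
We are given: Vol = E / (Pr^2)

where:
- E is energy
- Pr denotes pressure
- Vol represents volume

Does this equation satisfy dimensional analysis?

No

E (energy) has dimensions [L^2 M T^-2].
Pr (pressure) has dimensions [L^-1 M T^-2].
Vol (volume) has dimensions [L^3].

Left side: [L^3]
Right side: [L^4 M^-1 T^2]

The two sides have different dimensions, so the equation is NOT dimensionally consistent.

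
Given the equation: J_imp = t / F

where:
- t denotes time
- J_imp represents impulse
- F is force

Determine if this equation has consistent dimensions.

No

t (time) has dimensions [T].
J_imp (impulse) has dimensions [L M T^-1].
F (force) has dimensions [L M T^-2].

Left side: [L M T^-1]
Right side: [L^-1 M^-1 T^3]

The two sides have different dimensions, so the equation is NOT dimensionally consistent.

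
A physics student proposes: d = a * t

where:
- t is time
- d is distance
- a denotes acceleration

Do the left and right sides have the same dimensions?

No

t (time) has dimensions [T].
d (distance) has dimensions [L].
a (acceleration) has dimensions [L T^-2].

Left side: [L]
Right side: [L T^-1]

The two sides have different dimensions, so the equation is NOT dimensionally consistent.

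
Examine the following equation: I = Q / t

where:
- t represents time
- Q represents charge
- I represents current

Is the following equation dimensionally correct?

Yes

t (time) has dimensions [T].
Q (charge) has dimensions [I T].
I (current) has dimensions [I].

Left side: [I]
Right side: [I]

Both sides have the same dimensions, so the equation is dimensionally consistent.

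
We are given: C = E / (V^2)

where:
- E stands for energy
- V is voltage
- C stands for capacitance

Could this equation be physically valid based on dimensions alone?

Yes

E (energy) has dimensions [L^2 M T^-2].
V (voltage) has dimensions [I^-1 L^2 M T^-3].
C (capacitance) has dimensions [I^2 L^-2 M^-1 T^4].

Left side: [I^2 L^-2 M^-1 T^4]
Right side: [I^2 L^-2 M^-1 T^4]

Both sides have the same dimensions, so the equation is dimensionally consistent.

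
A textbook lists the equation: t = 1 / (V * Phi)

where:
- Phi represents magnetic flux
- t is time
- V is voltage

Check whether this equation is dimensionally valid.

No

Phi (magnetic flux) has dimensions [I^-1 L^2 M T^-2].
t (time) has dimensions [T].
V (voltage) has dimensions [I^-1 L^2 M T^-3].

Left side: [T]
Right side: [I^2 L^-4 M^-2 T^5]

The two sides have different dimensions, so the equation is NOT dimensionally consistent.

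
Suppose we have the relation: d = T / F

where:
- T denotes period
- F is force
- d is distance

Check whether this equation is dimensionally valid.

No

T (period) has dimensions [T].
F (force) has dimensions [L M T^-2].
d (distance) has dimensions [L].

Left side: [L]
Right side: [L^-1 M^-1 T^3]

The two sides have different dimensions, so the equation is NOT dimensionally consistent.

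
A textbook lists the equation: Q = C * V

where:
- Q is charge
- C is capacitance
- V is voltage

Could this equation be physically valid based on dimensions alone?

Yes

Q (charge) has dimensions [I T].
C (capacitance) has dimensions [I^2 L^-2 M^-1 T^4].
V (voltage) has dimensions [I^-1 L^2 M T^-3].

Left side: [I T]
Right side: [I T]

Both sides have the same dimensions, so the equation is dimensionally consistent.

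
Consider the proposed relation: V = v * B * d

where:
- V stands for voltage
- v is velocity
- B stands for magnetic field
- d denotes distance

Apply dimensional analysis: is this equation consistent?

Yes

V (voltage) has dimensions [I^-1 L^2 M T^-3].
v (velocity) has dimensions [L T^-1].
B (magnetic field) has dimensions [I^-1 M T^-2].
d (distance) has dimensions [L].

Left side: [I^-1 L^2 M T^-3]
Right side: [I^-1 L^2 M T^-3]

Both sides have the same dimensions, so the equation is dimensionally consistent.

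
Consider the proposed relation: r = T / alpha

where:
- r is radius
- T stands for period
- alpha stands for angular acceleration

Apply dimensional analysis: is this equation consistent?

No

r (radius) has dimensions [L].
T (period) has dimensions [T].
alpha (angular acceleration) has dimensions [T^-2].

Left side: [L]
Right side: [T^3]

The two sides have different dimensions, so the equation is NOT dimensionally consistent.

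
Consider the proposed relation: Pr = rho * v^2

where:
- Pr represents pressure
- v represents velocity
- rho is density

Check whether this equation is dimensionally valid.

Yes

Pr (pressure) has dimensions [L^-1 M T^-2].
v (velocity) has dimensions [L T^-1].
rho (density) has dimensions [L^-3 M].

Left side: [L^-1 M T^-2]
Right side: [L^-1 M T^-2]

Both sides have the same dimensions, so the equation is dimensionally consistent.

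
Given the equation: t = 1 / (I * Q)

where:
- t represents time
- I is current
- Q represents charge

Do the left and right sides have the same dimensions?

No

t (time) has dimensions [T].
I (current) has dimensions [I].
Q (charge) has dimensions [I T].

Left side: [T]
Right side: [I^-2 T^-1]

The two sides have different dimensions, so the equation is NOT dimensionally consistent.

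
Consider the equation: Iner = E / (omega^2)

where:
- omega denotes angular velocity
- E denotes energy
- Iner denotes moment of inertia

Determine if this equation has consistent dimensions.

Yes

omega (angular velocity) has dimensions [T^-1].
E (energy) has dimensions [L^2 M T^-2].
Iner (moment of inertia) has dimensions [L^2 M].

Left side: [L^2 M]
Right side: [L^2 M]

Both sides have the same dimensions, so the equation is dimensionally consistent.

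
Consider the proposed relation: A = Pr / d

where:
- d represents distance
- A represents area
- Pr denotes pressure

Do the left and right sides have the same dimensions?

No

d (distance) has dimensions [L].
A (area) has dimensions [L^2].
Pr (pressure) has dimensions [L^-1 M T^-2].

Left side: [L^2]
Right side: [L^-2 M T^-2]

The two sides have different dimensions, so the equation is NOT dimensionally consistent.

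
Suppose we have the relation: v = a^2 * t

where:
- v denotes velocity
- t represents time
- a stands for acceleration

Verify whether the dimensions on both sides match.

No

v (velocity) has dimensions [L T^-1].
t (time) has dimensions [T].
a (acceleration) has dimensions [L T^-2].

Left side: [L T^-1]
Right side: [L^2 T^-3]

The two sides have different dimensions, so the equation is NOT dimensionally consistent.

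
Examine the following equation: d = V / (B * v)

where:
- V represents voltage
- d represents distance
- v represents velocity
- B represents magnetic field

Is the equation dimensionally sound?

Yes

V (voltage) has dimensions [I^-1 L^2 M T^-3].
d (distance) has dimensions [L].
v (velocity) has dimensions [L T^-1].
B (magnetic field) has dimensions [I^-1 M T^-2].

Left side: [L]
Right side: [L]

Both sides have the same dimensions, so the equation is dimensionally consistent.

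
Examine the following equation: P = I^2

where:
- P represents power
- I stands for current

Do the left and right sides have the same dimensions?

No

P (power) has dimensions [L^2 M T^-3].
I (current) has dimensions [I].

Left side: [L^2 M T^-3]
Right side: [I^2]

The two sides have different dimensions, so the equation is NOT dimensionally consistent.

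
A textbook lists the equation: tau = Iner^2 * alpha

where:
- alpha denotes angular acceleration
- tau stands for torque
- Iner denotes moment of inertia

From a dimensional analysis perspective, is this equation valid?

No

alpha (angular acceleration) has dimensions [T^-2].
tau (torque) has dimensions [L^2 M T^-2].
Iner (moment of inertia) has dimensions [L^2 M].

Left side: [L^2 M T^-2]
Right side: [L^4 M^2 T^-2]

The two sides have different dimensions, so the equation is NOT dimensionally consistent.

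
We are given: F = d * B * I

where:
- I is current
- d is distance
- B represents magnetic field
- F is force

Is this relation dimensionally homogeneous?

Yes

I (current) has dimensions [I].
d (distance) has dimensions [L].
B (magnetic field) has dimensions [I^-1 M T^-2].
F (force) has dimensions [L M T^-2].

Left side: [L M T^-2]
Right side: [L M T^-2]

Both sides have the same dimensions, so the equation is dimensionally consistent.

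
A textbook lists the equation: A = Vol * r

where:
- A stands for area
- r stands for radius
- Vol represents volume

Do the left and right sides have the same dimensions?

No

A (area) has dimensions [L^2].
r (radius) has dimensions [L].
Vol (volume) has dimensions [L^3].

Left side: [L^2]
Right side: [L^4]

The two sides have different dimensions, so the equation is NOT dimensionally consistent.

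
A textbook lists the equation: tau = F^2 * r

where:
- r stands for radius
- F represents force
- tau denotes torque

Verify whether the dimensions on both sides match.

No

r (radius) has dimensions [L].
F (force) has dimensions [L M T^-2].
tau (torque) has dimensions [L^2 M T^-2].

Left side: [L^2 M T^-2]
Right side: [L^3 M^2 T^-4]

The two sides have different dimensions, so the equation is NOT dimensionally consistent.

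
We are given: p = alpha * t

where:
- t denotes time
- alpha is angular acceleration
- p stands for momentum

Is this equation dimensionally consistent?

No

t (time) has dimensions [T].
alpha (angular acceleration) has dimensions [T^-2].
p (momentum) has dimensions [L M T^-1].

Left side: [L M T^-1]
Right side: [T^-1]

The two sides have different dimensions, so the equation is NOT dimensionally consistent.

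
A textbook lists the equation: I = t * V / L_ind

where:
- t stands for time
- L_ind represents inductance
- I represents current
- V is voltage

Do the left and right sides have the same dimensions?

Yes

t (time) has dimensions [T].
L_ind (inductance) has dimensions [I^-2 L^2 M T^-2].
I (current) has dimensions [I].
V (voltage) has dimensions [I^-1 L^2 M T^-3].

Left side: [I]
Right side: [I]

Both sides have the same dimensions, so the equation is dimensionally consistent.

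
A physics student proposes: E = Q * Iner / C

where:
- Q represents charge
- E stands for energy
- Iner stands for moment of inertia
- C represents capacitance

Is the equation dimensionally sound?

No

Q (charge) has dimensions [I T].
E (energy) has dimensions [L^2 M T^-2].
Iner (moment of inertia) has dimensions [L^2 M].
C (capacitance) has dimensions [I^2 L^-2 M^-1 T^4].

Left side: [L^2 M T^-2]
Right side: [I^-1 L^4 M^2 T^-3]

The two sides have different dimensions, so the equation is NOT dimensionally consistent.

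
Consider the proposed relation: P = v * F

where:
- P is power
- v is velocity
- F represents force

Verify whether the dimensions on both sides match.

Yes

P (power) has dimensions [L^2 M T^-3].
v (velocity) has dimensions [L T^-1].
F (force) has dimensions [L M T^-2].

Left side: [L^2 M T^-3]
Right side: [L^2 M T^-3]

Both sides have the same dimensions, so the equation is dimensionally consistent.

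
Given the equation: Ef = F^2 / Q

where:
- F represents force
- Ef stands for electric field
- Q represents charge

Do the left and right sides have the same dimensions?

No

F (force) has dimensions [L M T^-2].
Ef (electric field) has dimensions [I^-1 L M T^-3].
Q (charge) has dimensions [I T].

Left side: [I^-1 L M T^-3]
Right side: [I^-1 L^2 M^2 T^-5]

The two sides have different dimensions, so the equation is NOT dimensionally consistent.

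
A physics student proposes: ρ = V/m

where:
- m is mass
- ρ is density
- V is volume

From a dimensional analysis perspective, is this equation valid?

No

m (mass) has dimensions [M].
ρ (density) has dimensions [L^-3 M].
V (volume) has dimensions [L^3].

Left side: [L^-3 M]
Right side: [L^3 M^-1]

The two sides have different dimensions, so the equation is NOT dimensionally consistent.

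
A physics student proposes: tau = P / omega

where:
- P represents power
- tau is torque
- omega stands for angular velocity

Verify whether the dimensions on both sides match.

Yes

P (power) has dimensions [L^2 M T^-3].
tau (torque) has dimensions [L^2 M T^-2].
omega (angular velocity) has dimensions [T^-1].

Left side: [L^2 M T^-2]
Right side: [L^2 M T^-2]

Both sides have the same dimensions, so the equation is dimensionally consistent.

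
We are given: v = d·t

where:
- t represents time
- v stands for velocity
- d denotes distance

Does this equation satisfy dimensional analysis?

No

t (time) has dimensions [T].
v (velocity) has dimensions [L T^-1].
d (distance) has dimensions [L].

Left side: [L T^-1]
Right side: [L T]

The two sides have different dimensions, so the equation is NOT dimensionally consistent.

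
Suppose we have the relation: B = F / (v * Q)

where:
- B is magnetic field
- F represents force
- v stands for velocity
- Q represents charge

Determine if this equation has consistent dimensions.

Yes

B (magnetic field) has dimensions [I^-1 M T^-2].
F (force) has dimensions [L M T^-2].
v (velocity) has dimensions [L T^-1].
Q (charge) has dimensions [I T].

Left side: [I^-1 M T^-2]
Right side: [I^-1 M T^-2]

Both sides have the same dimensions, so the equation is dimensionally consistent.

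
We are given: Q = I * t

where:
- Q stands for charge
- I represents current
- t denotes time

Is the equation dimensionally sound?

Yes

Q (charge) has dimensions [I T].
I (current) has dimensions [I].
t (time) has dimensions [T].

Left side: [I T]
Right side: [I T]

Both sides have the same dimensions, so the equation is dimensionally consistent.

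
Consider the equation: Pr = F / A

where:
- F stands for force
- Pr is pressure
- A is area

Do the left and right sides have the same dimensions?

Yes

F (force) has dimensions [L M T^-2].
Pr (pressure) has dimensions [L^-1 M T^-2].
A (area) has dimensions [L^2].

Left side: [L^-1 M T^-2]
Right side: [L^-1 M T^-2]

Both sides have the same dimensions, so the equation is dimensionally consistent.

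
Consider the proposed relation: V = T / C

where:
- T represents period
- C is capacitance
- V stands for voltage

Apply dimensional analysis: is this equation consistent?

No

T (period) has dimensions [T].
C (capacitance) has dimensions [I^2 L^-2 M^-1 T^4].
V (voltage) has dimensions [I^-1 L^2 M T^-3].

Left side: [I^-1 L^2 M T^-3]
Right side: [I^-2 L^2 M T^-3]

The two sides have different dimensions, so the equation is NOT dimensionally consistent.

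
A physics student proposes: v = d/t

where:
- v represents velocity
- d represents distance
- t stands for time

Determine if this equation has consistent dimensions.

Yes

v (velocity) has dimensions [L T^-1].
d (distance) has dimensions [L].
t (time) has dimensions [T].

Left side: [L T^-1]
Right side: [L T^-1]

Both sides have the same dimensions, so the equation is dimensionally consistent.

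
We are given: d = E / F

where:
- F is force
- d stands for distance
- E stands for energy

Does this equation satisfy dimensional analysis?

Yes

F (force) has dimensions [L M T^-2].
d (distance) has dimensions [L].
E (energy) has dimensions [L^2 M T^-2].

Left side: [L]
Right side: [L]

Both sides have the same dimensions, so the equation is dimensionally consistent.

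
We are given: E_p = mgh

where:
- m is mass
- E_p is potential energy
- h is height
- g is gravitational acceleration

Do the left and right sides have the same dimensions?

Yes

m (mass) has dimensions [M].
E_p (potential energy) has dimensions [L^2 M T^-2].
h (height) has dimensions [L].
g (gravitational acceleration) has dimensions [L T^-2].

Left side: [L^2 M T^-2]
Right side: [L^2 M T^-2]

Both sides have the same dimensions, so the equation is dimensionally consistent.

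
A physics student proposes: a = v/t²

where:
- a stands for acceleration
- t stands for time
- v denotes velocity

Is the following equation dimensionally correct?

No

a (acceleration) has dimensions [L T^-2].
t (time) has dimensions [T].
v (velocity) has dimensions [L T^-1].

Left side: [L T^-2]
Right side: [L T^-3]

The two sides have different dimensions, so the equation is NOT dimensionally consistent.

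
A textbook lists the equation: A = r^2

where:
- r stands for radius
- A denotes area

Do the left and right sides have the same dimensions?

Yes

r (radius) has dimensions [L].
A (area) has dimensions [L^2].

Left side: [L^2]
Right side: [L^2]

Both sides have the same dimensions, so the equation is dimensionally consistent.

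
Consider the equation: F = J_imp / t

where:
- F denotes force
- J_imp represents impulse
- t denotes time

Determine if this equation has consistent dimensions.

Yes

F (force) has dimensions [L M T^-2].
J_imp (impulse) has dimensions [L M T^-1].
t (time) has dimensions [T].

Left side: [L M T^-2]
Right side: [L M T^-2]

Both sides have the same dimensions, so the equation is dimensionally consistent.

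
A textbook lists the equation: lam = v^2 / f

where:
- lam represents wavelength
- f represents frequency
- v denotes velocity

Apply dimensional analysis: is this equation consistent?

No

lam (wavelength) has dimensions [L].
f (frequency) has dimensions [T^-1].
v (velocity) has dimensions [L T^-1].

Left side: [L]
Right side: [L^2 T^-1]

The two sides have different dimensions, so the equation is NOT dimensionally consistent.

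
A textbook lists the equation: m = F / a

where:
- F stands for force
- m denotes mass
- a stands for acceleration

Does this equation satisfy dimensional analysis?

Yes

F (force) has dimensions [L M T^-2].
m (mass) has dimensions [M].
a (acceleration) has dimensions [L T^-2].

Left side: [M]
Right side: [M]

Both sides have the same dimensions, so the equation is dimensionally consistent.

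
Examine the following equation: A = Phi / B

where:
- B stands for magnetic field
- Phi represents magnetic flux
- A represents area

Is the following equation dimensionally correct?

Yes

B (magnetic field) has dimensions [I^-1 M T^-2].
Phi (magnetic flux) has dimensions [I^-1 L^2 M T^-2].
A (area) has dimensions [L^2].

Left side: [L^2]
Right side: [L^2]

Both sides have the same dimensions, so the equation is dimensionally consistent.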